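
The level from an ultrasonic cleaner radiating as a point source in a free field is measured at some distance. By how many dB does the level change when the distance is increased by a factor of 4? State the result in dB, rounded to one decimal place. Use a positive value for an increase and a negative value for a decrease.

A point source loses 6 dB per doubling of distance; generally ΔL = −20·log₁₀(r₂/r₁).
ΔL = −20·log₁₀(4) = -12.04 dB.

-12.0 dB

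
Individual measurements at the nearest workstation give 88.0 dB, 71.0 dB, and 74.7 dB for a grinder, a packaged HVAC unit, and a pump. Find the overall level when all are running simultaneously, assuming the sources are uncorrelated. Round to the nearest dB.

Incoherent sources combine by intensity addition: L_total = 10·log₁₀(Σ 10^(L_i/10)).
Σ 10^(L/10) = 10^(88.0/10) + 10^(71.0/10) + 10^(74.7/10) = 6.731e+08.
L_total = 10·log₁₀(6.731e+08) = 88.28 dB.

88 dB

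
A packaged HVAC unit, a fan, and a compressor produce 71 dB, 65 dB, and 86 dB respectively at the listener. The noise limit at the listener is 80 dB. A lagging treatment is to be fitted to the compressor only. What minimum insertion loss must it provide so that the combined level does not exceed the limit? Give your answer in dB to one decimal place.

Everything except the compressor sums to 10^(71/10) + 10^(65/10) = 1.575e+07 in linear terms, 71.97 dB.
To meet 80 dB overall, the treated compressor may contribute at most 10^(80/10) − 1.575e+07 = 8.425e+07, i.e. 79.26 dB.
So the compressor must be reduced from 86 to 79.26 dB: IL = 6.74 dB.

6.7 dB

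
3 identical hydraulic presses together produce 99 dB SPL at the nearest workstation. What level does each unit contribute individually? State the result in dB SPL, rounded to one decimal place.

3 equal contributions raise the level by 10·log₁₀ 3 = 4.771 dB, so each unit alone gives 99 − 4.771.

94.2 dB SPL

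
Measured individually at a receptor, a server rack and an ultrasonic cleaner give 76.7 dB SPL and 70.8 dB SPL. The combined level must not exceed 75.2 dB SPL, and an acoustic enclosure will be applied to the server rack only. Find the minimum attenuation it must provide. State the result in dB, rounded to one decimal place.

3.5 dB

The untreated sources together contribute 10^(70.8/10) = 1.202e+07, i.e. 70.80 dB SPL.
To meet 75.2 dB SPL overall, the treated server rack may contribute at most 10^(75.2/10) − 1.202e+07 = 2.109e+07, i.e. 73.24 dB SPL.
So the server rack must be reduced from 76.7 to 73.24 dB SPL: IL = 3.46 dB.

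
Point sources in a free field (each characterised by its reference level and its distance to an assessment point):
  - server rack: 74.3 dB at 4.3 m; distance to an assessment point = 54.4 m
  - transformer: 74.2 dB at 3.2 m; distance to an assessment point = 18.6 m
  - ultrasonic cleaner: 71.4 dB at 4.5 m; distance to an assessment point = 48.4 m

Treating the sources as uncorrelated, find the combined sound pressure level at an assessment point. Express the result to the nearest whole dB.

60 dB

Apply inverse-square spreading to bring every level to the receiver, then sum 10^(L/10).
server rack: 74.3 − 20·log₁₀(54.4/4.3) = 74.3 − 22.04 = 52.26 dB.
transformer: 74.2 − 20·log₁₀(18.6/3.2) = 74.2 − 15.29 = 58.91 dB.
ultrasonic cleaner: 71.4 − 20·log₁₀(48.4/4.5) = 71.4 − 20.63 = 50.77 dB.
Σ 10^(L/10) = 1.066e+06 → L_total = 10·log₁₀(1.066e+06) = 60.28 dB.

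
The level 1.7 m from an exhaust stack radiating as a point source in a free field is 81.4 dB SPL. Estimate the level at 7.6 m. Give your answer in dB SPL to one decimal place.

Point-source attenuation: ΔL = 20·log₁₀(r₂/r₁) = 20·log₁₀(7.6/1.7) = 13.007 dB.
L₂ = 81.4 − 20·log₁₀(7.6/1.7) = 81.4 − 13.007 = 68.39 dB SPL.

68.4 dB SPL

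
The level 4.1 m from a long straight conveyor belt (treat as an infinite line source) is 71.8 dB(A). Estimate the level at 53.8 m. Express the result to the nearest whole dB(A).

61 dB(A)

Line-source attenuation: ΔL = 10·log₁₀(r₂/r₁) = 10·log₁₀(53.8/4.1) = 11.180 dB.
L₂ = 71.8 − 10·log₁₀(53.8/4.1) = 71.8 − 11.180 = 60.62 dB(A).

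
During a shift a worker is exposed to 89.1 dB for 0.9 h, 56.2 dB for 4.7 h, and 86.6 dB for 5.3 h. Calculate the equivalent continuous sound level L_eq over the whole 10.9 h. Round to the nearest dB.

The energy average is taken in the linear domain: L_eq = 10·log₁₀[(Σ tᵢ·10^(Lᵢ/10))/T], T = 10.9 h.
Σ tᵢ·10^(Lᵢ/10) = 0.9·10^(89.1/10) + 4.7·10^(56.2/10) + 5.3·10^(86.6/10) = 3.156e+09.
L_eq = 10·log₁₀(3.156e+09/10.9) = 84.62 dB.

85 dB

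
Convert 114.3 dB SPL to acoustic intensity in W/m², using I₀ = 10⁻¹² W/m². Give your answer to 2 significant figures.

L = 10·log₁₀(I/I₀) ⇒ I = I₀·10^(L/10) = 10⁻¹² × 10^11.43.

0.27 W/m²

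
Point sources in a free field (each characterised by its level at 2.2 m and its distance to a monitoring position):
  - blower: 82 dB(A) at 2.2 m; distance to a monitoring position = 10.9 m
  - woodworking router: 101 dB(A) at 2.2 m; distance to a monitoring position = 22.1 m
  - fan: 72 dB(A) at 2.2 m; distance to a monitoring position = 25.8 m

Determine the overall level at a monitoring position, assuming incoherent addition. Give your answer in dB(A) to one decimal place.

First find each source's level at the receiver (point-source: −20·log₁₀(r/r_ref)), then combine on an intensity basis.
blower: 82 − 20·log₁₀(10.9/2.2) = 82 − 13.90 = 68.10 dB(A).
woodworking router: 101 − 20·log₁₀(22.1/2.2) = 101 − 20.04 = 80.96 dB(A).
fan: 72 − 20·log₁₀(25.8/2.2) = 72 − 21.38 = 50.62 dB(A).
Σ 10^(L/10) = 1.313e+08 → L_total = 10·log₁₀(1.313e+08) = 81.18 dB(A).

81.2 dB(A)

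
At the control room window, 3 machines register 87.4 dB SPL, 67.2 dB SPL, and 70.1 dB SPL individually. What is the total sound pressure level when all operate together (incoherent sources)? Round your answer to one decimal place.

87.5 dB SPL

Incoherent sources combine by intensity addition: L_total = 10·log₁₀(Σ 10^(L_i/10)).
Σ 10^(L/10) = 10^(87.4/10) + 10^(67.2/10) + 10^(70.1/10) = 5.650e+08.
L_total = 10·log₁₀(5.650e+08) = 87.52 dB SPL.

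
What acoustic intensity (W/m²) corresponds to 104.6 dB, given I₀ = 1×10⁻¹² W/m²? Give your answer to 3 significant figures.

0.0288 W/m²

I = I₀·10^(L/10) = 10⁻¹² × 10^(104.6/10) = 10^(-1.540).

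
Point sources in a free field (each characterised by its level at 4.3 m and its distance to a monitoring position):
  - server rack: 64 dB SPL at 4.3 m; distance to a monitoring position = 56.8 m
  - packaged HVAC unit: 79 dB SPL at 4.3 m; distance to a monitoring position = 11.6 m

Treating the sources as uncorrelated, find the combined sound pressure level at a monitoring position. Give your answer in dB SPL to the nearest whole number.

Propagate each source to the receiver with L = L_ref − 20·log₁₀(r/r_ref), then add intensities.
server rack: 64 − 20·log₁₀(56.8/4.3) = 64 − 22.42 = 41.58 dB SPL.
packaged HVAC unit: 79 − 20·log₁₀(11.6/4.3) = 79 − 8.62 = 70.38 dB SPL.
Σ 10^(L/10) = 1.093e+07 → L_total = 10·log₁₀(1.093e+07) = 70.39 dB SPL.

70 dB SPL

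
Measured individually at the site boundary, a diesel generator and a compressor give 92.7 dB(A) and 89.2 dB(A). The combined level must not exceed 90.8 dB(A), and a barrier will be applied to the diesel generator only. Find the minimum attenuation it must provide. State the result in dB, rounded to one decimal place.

Everything except the diesel generator sums to 10^(89.2/10) = 8.318e+08 in linear terms, 89.20 dB(A).
To meet 90.8 dB(A) overall, the treated diesel generator may contribute at most 10^(90.8/10) − 8.318e+08 = 3.705e+08, i.e. 85.69 dB(A).
Required insertion loss = 92.7 − 85.69 = 7.01 dB.

7.0 dB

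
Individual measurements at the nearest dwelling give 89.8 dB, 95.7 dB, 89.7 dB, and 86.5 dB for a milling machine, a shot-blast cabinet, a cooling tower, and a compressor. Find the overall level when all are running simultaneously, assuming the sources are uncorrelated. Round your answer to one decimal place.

97.8 dB

For uncorrelated sources the intensities add, so convert each level to linear form, sum, and take 10·log₁₀ of the total.
Σ 10^(L/10) = 10^(89.8/10) + 10^(95.7/10) + 10^(89.7/10) + 10^(86.5/10) = 6.050e+09.
L_total = 10·log₁₀(6.050e+09) = 97.82 dB.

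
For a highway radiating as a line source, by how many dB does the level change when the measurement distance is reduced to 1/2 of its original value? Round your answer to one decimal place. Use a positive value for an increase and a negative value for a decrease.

Line-source spreading: ΔL = −10·log₁₀(r₂/r₁).
ΔL = −10·log₁₀(0.5) = +3.01 dB.

+3.0 dB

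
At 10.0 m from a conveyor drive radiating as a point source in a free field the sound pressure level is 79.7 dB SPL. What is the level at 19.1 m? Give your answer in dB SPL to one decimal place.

74.1 dB SPL

For a point source, L₂ = L₁ − 20·log₁₀(r₂/r₁).
L₂ = 79.7 − 20·log₁₀(19.1/10.0) = 79.7 − 5.621 = 74.08 dB SPL.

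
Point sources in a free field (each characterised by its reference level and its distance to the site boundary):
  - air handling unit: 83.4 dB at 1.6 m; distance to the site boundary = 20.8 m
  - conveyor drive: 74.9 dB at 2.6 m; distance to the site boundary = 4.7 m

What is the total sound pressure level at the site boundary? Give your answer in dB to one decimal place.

Propagate each source to the receiver with L = L_ref − 20·log₁₀(r/r_ref), then add intensities.
air handling unit: 83.4 − 20·log₁₀(20.8/1.6) = 83.4 − 22.28 = 61.12 dB.
conveyor drive: 74.9 − 20·log₁₀(4.7/2.6) = 74.9 − 5.14 = 69.76 dB.
Σ 10^(L/10) = 1.075e+07 → L_total = 10·log₁₀(1.075e+07) = 70.31 dB.

70.3 dB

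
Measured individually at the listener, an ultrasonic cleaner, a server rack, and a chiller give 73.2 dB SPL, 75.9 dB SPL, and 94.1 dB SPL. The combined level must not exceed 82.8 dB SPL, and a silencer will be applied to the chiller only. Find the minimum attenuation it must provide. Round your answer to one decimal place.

The untreated sources together contribute 10^(73.2/10) + 10^(75.9/10) = 5.980e+07, i.e. 77.77 dB SPL.
The limit corresponds to 10^(82.8/10) = 1.905e+08; subtracting the fixed part leaves 1.307e+08 for the chiller, i.e. 81.16 dB SPL.
Required insertion loss = 94.1 − 81.16 = 12.94 dB.

12.9 dB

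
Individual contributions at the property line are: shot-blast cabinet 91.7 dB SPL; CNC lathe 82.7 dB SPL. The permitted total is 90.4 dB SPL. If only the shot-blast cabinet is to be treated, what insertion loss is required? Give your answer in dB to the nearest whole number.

2 dB

The untreated sources together contribute 10^(82.7/10) = 1.862e+08, i.e. 82.70 dB SPL.
To meet 90.4 dB SPL overall, the treated shot-blast cabinet may contribute at most 10^(90.4/10) − 1.862e+08 = 9.103e+08, i.e. 89.59 dB SPL.
So the shot-blast cabinet must be reduced from 91.7 to 89.59 dB SPL: IL = 2.11 dB.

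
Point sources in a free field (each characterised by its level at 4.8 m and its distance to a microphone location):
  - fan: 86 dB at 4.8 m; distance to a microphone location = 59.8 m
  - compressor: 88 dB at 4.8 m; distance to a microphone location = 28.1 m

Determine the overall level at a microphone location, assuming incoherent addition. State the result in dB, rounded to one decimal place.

73.2 dB

Apply inverse-square spreading to bring every level to the receiver, then sum 10^(L/10).
fan: 86 − 20·log₁₀(59.8/4.8) = 86 − 21.91 = 64.09 dB.
compressor: 88 − 20·log₁₀(28.1/4.8) = 88 − 15.35 = 72.65 dB.
Σ 10^(L/10) = 2.098e+07 → L_total = 10·log₁₀(2.098e+07) = 73.22 dB.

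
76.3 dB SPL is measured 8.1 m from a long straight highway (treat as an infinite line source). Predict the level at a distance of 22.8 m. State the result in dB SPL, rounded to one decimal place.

Cylindrical spreading from a line source gives a 10·log₁₀(r₂/r₁) drop.
L₂ = 76.3 − 10·log₁₀(22.8/8.1) = 76.3 − 4.494 = 71.81 dB SPL.

71.8 dB SPL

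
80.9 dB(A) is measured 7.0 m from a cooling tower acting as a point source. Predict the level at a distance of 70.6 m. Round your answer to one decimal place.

60.8 dB(A)

For a point source, L₂ = L₁ − 20·log₁₀(r₂/r₁).
L₂ = 80.9 − 20·log₁₀(70.6/7.0) = 80.9 − 20.074 = 60.83 dB(A).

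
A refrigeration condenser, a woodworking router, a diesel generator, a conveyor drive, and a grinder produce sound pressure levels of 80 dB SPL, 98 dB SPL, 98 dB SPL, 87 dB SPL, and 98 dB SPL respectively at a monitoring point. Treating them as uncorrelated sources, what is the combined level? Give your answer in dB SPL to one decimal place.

For uncorrelated sources the intensities add, so convert each level to linear form, sum, and take 10·log₁₀ of the total.
Σ 10^(L/10) = 10^(80/10) + 10^(98/10) + 10^(98/10) + 10^(87/10) + 10^(98/10) = 1.953e+10.
L_total = 10·log₁₀(1.953e+10) = 102.91 dB SPL.

102.9 dB SPL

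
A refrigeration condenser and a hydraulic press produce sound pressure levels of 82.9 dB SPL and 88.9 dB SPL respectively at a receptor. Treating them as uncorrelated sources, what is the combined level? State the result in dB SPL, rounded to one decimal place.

89.9 dB SPL

Incoherent sources combine by intensity addition: L_total = 10·log₁₀(Σ 10^(L_i/10)).
Σ 10^(L/10) = 10^(82.9/10) + 10^(88.9/10) = 9.712e+08.
L_total = 10·log₁₀(9.712e+08) = 89.87 dB SPL.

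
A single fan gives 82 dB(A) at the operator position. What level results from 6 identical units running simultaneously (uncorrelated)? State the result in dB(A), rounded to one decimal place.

With 6 equal, uncorrelated contributions the intensity is 6× that of one unit, giving a rise of 10·log₁₀ 6.
L_total = 82 + 10·log₁₀(6) = 82 + 7.782 = 89.78 dB(A).

89.8 dB(A)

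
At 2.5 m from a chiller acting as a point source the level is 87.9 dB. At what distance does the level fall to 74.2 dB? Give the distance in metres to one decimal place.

Point-source spreading drops the level by 20·log₁₀(r₂/r₁); inverting, r₂/r₁ = 10^(ΔL/20).
r₂ = 2.5·10^((87.9−74.2)/20) = 2.5·10^(13.7/20) = 12.10 m.

12.1 m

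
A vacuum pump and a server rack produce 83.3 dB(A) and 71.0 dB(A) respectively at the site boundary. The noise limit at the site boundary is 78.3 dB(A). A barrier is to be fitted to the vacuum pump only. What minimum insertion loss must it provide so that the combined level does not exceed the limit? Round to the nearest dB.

Fixed contribution from the other source: Σ 10^(L/10) = 10^(71.0/10) = 1.259e+07 (71.00 dB(A)).
To meet 78.3 dB(A) overall, the treated vacuum pump may contribute at most 10^(78.3/10) − 1.259e+07 = 5.502e+07, i.e. 77.41 dB(A).
So the vacuum pump must be reduced from 83.3 to 77.41 dB(A): IL = 5.89 dB.

6 dB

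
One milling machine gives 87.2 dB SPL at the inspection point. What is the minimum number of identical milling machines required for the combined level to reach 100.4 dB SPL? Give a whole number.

The shortfall is 100.4 − 87.2 = 13.2 dB, and N units add 10·log₁₀ N, so need 10·log₁₀ N ≥ 13.2.
N ≥ 10^(13.2/10) = 20.893, so N = 21.

21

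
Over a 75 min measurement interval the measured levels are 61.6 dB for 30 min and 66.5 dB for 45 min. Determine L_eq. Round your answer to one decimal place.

Weight each interval's intensity by its duration and average over T = 75 min:
Σ tᵢ·10^(Lᵢ/10) = 30·10^(61.6/10) + 45·10^(66.5/10) = 2.444e+08.
L_eq = 10·log₁₀(2.444e+08/75) = 65.13 dB.

65.1 dB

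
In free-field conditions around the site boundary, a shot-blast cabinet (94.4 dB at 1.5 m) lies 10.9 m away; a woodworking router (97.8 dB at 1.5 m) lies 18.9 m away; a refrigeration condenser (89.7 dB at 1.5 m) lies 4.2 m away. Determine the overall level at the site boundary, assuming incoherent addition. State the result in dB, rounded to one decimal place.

83.2 dB

Propagate each source to the receiver with L = L_ref − 20·log₁₀(r/r_ref), then add intensities.
shot-blast cabinet: 94.4 − 20·log₁₀(10.9/1.5) = 94.4 − 17.23 = 77.17 dB.
woodworking router: 97.8 − 20·log₁₀(18.9/1.5) = 97.8 − 22.01 = 75.79 dB.
refrigeration condenser: 89.7 − 20·log₁₀(4.2/1.5) = 89.7 − 8.94 = 80.76 dB.
Σ 10^(L/10) = 2.092e+08 → L_total = 10·log₁₀(2.092e+08) = 83.20 dB.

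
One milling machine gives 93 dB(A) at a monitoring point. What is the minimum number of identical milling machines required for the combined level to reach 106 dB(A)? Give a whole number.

N identical sources give L₁ + 10·log₁₀ N, so require 10·log₁₀ N ≥ 106 − 93 = 13.0 dB.
N ≥ 10^(13.0/10) = 19.953, so N = 20.

20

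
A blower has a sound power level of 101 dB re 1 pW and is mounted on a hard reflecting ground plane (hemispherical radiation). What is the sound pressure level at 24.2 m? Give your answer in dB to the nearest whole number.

L_p = L_w − 10·log₁₀(2π·r²) with r = 24.2 m.
2π·r² = 3680 m², 10·log₁₀ of that is 35.658 dB.
L_p = 101 − 35.658 = 65.34 dB.

65 dB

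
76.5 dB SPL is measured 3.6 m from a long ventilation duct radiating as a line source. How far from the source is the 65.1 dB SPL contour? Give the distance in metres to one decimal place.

The 11.4 dB drop corresponds to a distance ratio of 10^(11.4/10) for a line source.
r₂ = 3.6·10^((76.5−65.1)/10) = 3.6·10^(11.4/10) = 49.69 m.

49.7 m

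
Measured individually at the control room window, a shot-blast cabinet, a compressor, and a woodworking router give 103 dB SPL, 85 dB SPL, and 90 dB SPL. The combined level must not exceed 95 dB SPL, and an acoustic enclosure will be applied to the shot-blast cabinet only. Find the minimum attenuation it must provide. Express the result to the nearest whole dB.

10 dB

Fixed contribution from the other sources: Σ 10^(L/10) = 10^(85/10) + 10^(90/10) = 1.316e+09 (91.19 dB SPL).
The limit corresponds to 10^(95/10) = 3.162e+09; subtracting the fixed part leaves 1.846e+09 for the shot-blast cabinet, i.e. 92.66 dB SPL.
So the shot-blast cabinet must be reduced from 103 to 92.66 dB SPL: IL = 10.34 dB.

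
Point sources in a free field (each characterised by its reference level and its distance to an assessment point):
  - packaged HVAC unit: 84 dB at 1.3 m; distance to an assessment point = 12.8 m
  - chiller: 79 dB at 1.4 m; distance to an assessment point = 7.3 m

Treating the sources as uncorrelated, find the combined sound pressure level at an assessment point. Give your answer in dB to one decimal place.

67.4 dB

Propagate each source to the receiver with L = L_ref − 20·log₁₀(r/r_ref), then add intensities.
packaged HVAC unit: 84 − 20·log₁₀(12.8/1.3) = 84 − 19.87 = 64.13 dB.
chiller: 79 − 20·log₁₀(7.3/1.4) = 79 − 14.34 = 64.66 dB.
Σ 10^(L/10) = 5.513e+06 → L_total = 10·log₁₀(5.513e+06) = 67.41 dB.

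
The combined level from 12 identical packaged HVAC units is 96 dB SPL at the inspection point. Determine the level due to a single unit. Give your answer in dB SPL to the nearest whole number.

85 dB SPL

For N identical incoherent sources L_total = L₁ + 10·log₁₀ N, so L₁ = 96 − 10·log₁₀(12) = 96 − 10.792.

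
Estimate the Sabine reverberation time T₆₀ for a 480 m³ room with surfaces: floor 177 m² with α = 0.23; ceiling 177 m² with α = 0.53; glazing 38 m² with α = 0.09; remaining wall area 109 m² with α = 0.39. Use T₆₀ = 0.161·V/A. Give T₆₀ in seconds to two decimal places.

0.43 s

Total absorption A = 177·0.23 + 177·0.53 + 38·0.09 + 109·0.39 = 180.45 m² sabins.
T₆₀ = 0.161·V/A = 0.161·480/180.45 = 0.428 s.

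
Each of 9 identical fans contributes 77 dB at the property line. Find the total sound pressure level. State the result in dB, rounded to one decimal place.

N identical incoherent sources raise the level by 10·log₁₀ N.
L_total = 77 + 10·log₁₀(9) = 77 + 9.542 = 86.54 dB.

86.5 dB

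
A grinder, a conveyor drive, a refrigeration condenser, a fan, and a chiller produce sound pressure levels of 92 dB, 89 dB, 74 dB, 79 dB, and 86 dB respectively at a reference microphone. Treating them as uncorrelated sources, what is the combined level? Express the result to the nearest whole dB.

95 dB

For uncorrelated sources the intensities add, so convert each level to linear form, sum, and take 10·log₁₀ of the total.
Σ 10^(L/10) = 10^(92/10) + 10^(89/10) + 10^(74/10) + 10^(79/10) + 10^(86/10) = 2.882e+09.
L_total = 10·log₁₀(2.882e+09) = 94.60 dB.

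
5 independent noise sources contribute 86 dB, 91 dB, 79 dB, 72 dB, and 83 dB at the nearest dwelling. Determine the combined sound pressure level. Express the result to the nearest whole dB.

93 dB

For uncorrelated sources the intensities add, so convert each level to linear form, sum, and take 10·log₁₀ of the total.
Σ 10^(L/10) = 10^(86/10) + 10^(91/10) + 10^(79/10) + 10^(72/10) + 10^(83/10) = 1.952e+09.
L_total = 10·log₁₀(1.952e+09) = 92.90 dB.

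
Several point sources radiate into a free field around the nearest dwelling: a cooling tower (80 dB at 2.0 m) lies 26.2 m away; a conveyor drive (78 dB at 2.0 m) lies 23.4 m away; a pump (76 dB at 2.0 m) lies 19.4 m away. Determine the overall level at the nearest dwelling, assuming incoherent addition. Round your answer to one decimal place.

61.7 dB

First find each source's level at the receiver (point-source: −20·log₁₀(r/r_ref)), then combine on an intensity basis.
cooling tower: 80 − 20·log₁₀(26.2/2.0) = 80 − 22.35 = 57.65 dB.
conveyor drive: 78 − 20·log₁₀(23.4/2.0) = 78 − 21.36 = 56.64 dB.
pump: 76 − 20·log₁₀(19.4/2.0) = 76 − 19.74 = 56.26 dB.
Σ 10^(L/10) = 1.467e+06 → L_total = 10·log₁₀(1.467e+06) = 61.66 dB.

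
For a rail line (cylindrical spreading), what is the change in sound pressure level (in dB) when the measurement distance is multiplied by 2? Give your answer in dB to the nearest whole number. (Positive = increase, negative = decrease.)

Line-source spreading: ΔL = −10·log₁₀(r₂/r₁).
ΔL = −10·log₁₀(2) = -3.01 dB.

-3 dB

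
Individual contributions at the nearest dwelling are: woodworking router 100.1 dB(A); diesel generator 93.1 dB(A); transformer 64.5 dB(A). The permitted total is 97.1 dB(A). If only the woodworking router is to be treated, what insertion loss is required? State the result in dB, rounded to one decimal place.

The untreated sources together contribute 10^(93.1/10) + 10^(64.5/10) = 2.045e+09, i.e. 93.11 dB(A).
The limit corresponds to 10^(97.1/10) = 5.129e+09; subtracting the fixed part leaves 3.084e+09 for the woodworking router, i.e. 94.89 dB(A).
So the woodworking router must be reduced from 100.1 to 94.89 dB(A): IL = 5.21 dB.

5.2 dB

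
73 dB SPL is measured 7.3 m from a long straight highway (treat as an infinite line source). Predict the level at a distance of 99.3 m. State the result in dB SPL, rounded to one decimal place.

61.7 dB SPL

Cylindrical spreading from a line source gives a 10·log₁₀(r₂/r₁) drop.
L₂ = 73 − 10·log₁₀(99.3/7.3) = 73 − 11.336 = 61.66 dB SPL.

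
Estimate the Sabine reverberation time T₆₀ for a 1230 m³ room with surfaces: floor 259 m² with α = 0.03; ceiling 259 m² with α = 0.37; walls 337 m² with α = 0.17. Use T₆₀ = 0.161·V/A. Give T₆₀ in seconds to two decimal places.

1.23 s

Total absorption A = 259·0.03 + 259·0.37 + 337·0.17 = 160.89 m² sabins.
T₆₀ = 0.161·V/A = 0.161·1230/160.89 = 1.231 s.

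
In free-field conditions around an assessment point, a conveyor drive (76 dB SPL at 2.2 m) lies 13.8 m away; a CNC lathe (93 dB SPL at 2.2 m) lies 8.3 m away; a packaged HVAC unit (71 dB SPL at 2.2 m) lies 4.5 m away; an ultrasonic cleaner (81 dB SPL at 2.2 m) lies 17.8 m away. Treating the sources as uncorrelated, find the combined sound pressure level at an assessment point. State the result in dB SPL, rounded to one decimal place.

81.6 dB SPL

Propagate each source to the receiver with L = L_ref − 20·log₁₀(r/r_ref), then add intensities.
conveyor drive: 76 − 20·log₁₀(13.8/2.2) = 76 − 15.95 = 60.05 dB SPL.
CNC lathe: 93 − 20·log₁₀(8.3/2.2) = 93 − 11.53 = 81.47 dB SPL.
packaged HVAC unit: 71 − 20·log₁₀(4.5/2.2) = 71 − 6.22 = 64.78 dB SPL.
ultrasonic cleaner: 81 − 20·log₁₀(17.8/2.2) = 81 − 18.16 = 62.84 dB SPL.
Σ 10^(L/10) = 1.461e+08 → L_total = 10·log₁₀(1.461e+08) = 81.65 dB SPL.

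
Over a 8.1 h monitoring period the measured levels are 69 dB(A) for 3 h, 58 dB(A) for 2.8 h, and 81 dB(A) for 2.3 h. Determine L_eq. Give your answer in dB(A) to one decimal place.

Weight each interval's intensity by its duration and average over T = 8.1 h:
Σ tᵢ·10^(Lᵢ/10) = 3·10^(69/10) + 2.8·10^(58/10) + 2.3·10^(81/10) = 3.151e+08.
L_eq = 10·log₁₀(3.151e+08/8.1) = 75.90 dB(A).

75.9 dB(A)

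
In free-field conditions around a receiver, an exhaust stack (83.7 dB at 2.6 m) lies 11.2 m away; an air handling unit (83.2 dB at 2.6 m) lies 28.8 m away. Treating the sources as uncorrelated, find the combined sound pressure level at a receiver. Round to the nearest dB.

72 dB

Propagate each source to the receiver with L = L_ref − 20·log₁₀(r/r_ref), then add intensities.
exhaust stack: 83.7 − 20·log₁₀(11.2/2.6) = 83.7 − 12.68 = 71.02 dB.
air handling unit: 83.2 − 20·log₁₀(28.8/2.6) = 83.2 − 20.89 = 62.31 dB.
Σ 10^(L/10) = 1.434e+07 → L_total = 10·log₁₀(1.434e+07) = 71.56 dB.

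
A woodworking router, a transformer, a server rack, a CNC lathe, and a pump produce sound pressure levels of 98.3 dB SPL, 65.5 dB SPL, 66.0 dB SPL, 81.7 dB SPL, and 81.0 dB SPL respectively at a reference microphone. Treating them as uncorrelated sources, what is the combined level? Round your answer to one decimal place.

98.5 dB SPL

For uncorrelated sources the intensities add, so convert each level to linear form, sum, and take 10·log₁₀ of the total.
Σ 10^(L/10) = 10^(98.3/10) + 10^(65.5/10) + 10^(66.0/10) + 10^(81.7/10) + 10^(81.0/10) = 7.042e+09.
L_total = 10·log₁₀(7.042e+09) = 98.48 dB SPL.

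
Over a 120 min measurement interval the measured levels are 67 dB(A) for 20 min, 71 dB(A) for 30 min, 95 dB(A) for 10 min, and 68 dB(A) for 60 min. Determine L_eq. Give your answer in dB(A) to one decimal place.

84.3 dB(A)

The energy average is taken in the linear domain: L_eq = 10·log₁₀[(Σ tᵢ·10^(Lᵢ/10))/T], T = 120 min.
Σ tᵢ·10^(Lᵢ/10) = 20·10^(67/10) + 30·10^(71/10) + 10·10^(95/10) + 60·10^(68/10) = 3.248e+10.
L_eq = 10·log₁₀(3.248e+10/120) = 84.32 dB(A).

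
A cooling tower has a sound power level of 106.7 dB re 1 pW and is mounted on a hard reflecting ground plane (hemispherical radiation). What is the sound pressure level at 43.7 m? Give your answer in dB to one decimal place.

The power spreads over a hemisphere of area 2π·r², so L_p = L_w − 10·log₁₀(2π·r²).
2π·r² = 1.2e+04 m², 10·log₁₀ of that is 40.791 dB.
L_p = 106.7 − 40.791 = 65.91 dB.

65.9 dB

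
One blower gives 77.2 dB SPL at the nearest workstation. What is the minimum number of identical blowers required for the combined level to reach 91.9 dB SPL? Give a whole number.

30

Need L₁ + 10·log₁₀ N ≥ 91.9, i.e. log₁₀ N ≥ 1.47.
N ≥ 10^(14.7/10) = 29.512, so N = 30.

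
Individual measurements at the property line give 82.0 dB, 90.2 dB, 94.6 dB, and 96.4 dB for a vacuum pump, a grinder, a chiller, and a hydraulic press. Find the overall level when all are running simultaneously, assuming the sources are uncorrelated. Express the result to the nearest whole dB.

99 dB

For uncorrelated sources the intensities add, so convert each level to linear form, sum, and take 10·log₁₀ of the total.
Σ 10^(L/10) = 10^(82.0/10) + 10^(90.2/10) + 10^(94.6/10) + 10^(96.4/10) = 8.455e+09.
L_total = 10·log₁₀(8.455e+09) = 99.27 dB.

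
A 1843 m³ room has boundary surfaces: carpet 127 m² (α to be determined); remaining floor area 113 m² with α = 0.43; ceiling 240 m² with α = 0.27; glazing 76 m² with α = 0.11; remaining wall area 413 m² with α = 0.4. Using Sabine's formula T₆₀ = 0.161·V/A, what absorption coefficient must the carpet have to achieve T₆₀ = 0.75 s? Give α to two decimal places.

0.86

From T₆₀ = 0.161·V/A, the target T₆₀ = 0.75 s needs A = 0.161·1843/0.75 = 395.63 m².
Absorption from the other surfaces = 113·0.43 + 240·0.27 + 76·0.11 + 413·0.4 = 286.95 m², so the carpet must supply 108.68 m² over 127 m².
α = 108.68/127 = 0.856.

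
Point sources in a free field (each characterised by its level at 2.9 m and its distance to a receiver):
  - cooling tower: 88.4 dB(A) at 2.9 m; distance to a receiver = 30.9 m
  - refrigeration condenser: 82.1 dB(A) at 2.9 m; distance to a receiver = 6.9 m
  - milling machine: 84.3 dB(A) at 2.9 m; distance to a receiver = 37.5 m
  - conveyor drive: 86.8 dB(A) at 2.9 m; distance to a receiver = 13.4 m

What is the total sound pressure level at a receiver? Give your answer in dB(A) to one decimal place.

Apply inverse-square spreading to bring every level to the receiver, then sum 10^(L/10).
cooling tower: 88.4 − 20·log₁₀(30.9/2.9) = 88.4 − 20.55 = 67.85 dB(A).
refrigeration condenser: 82.1 − 20·log₁₀(6.9/2.9) = 82.1 − 7.53 = 74.57 dB(A).
milling machine: 84.3 − 20·log₁₀(37.5/2.9) = 84.3 − 22.23 = 62.07 dB(A).
conveyor drive: 86.8 − 20·log₁₀(13.4/2.9) = 86.8 − 13.29 = 73.51 dB(A).
Σ 10^(L/10) = 5.877e+07 → L_total = 10·log₁₀(5.877e+07) = 77.69 dB(A).

77.7 dB(A)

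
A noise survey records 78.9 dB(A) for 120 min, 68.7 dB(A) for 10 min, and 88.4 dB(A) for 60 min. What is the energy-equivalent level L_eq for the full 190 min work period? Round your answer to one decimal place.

84.3 dB(A)

Weight each interval's intensity by its duration and average over T = 190 min:
Σ tᵢ·10^(Lᵢ/10) = 120·10^(78.9/10) + 10·10^(68.7/10) + 60·10^(88.4/10) = 5.090e+10.
L_eq = 10·log₁₀(5.090e+10/190) = 84.28 dB(A).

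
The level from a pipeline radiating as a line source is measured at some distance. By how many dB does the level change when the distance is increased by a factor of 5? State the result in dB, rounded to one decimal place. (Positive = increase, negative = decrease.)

-7.0 dB

With cylindrical spreading the level changes by −10·log₁₀(r₂/r₁).
ΔL = −10·log₁₀(5) = -6.99 dB.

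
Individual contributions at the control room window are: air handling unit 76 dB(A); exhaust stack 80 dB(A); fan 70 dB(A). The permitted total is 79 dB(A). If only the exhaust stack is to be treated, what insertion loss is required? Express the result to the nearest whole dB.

Fixed contribution from the other sources: Σ 10^(L/10) = 10^(76/10) + 10^(70/10) = 4.981e+07 (76.97 dB(A)).
To meet 79 dB(A) overall, the treated exhaust stack may contribute at most 10^(79/10) − 4.981e+07 = 2.962e+07, i.e. 74.72 dB(A).
So the exhaust stack must be reduced from 80 to 74.72 dB(A): IL = 5.28 dB.

5 dB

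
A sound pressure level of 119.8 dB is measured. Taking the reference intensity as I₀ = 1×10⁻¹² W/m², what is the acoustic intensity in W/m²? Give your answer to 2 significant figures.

L = 10·log₁₀(I/I₀) ⇒ I = I₀·10^(L/10) = 10⁻¹² × 10^11.98.

0.95 W/m²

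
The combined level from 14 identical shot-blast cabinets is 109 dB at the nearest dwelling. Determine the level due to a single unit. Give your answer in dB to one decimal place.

97.5 dB

For N identical incoherent sources L_total = L₁ + 10·log₁₀ N, so L₁ = 109 − 10·log₁₀(14) = 109 − 11.461.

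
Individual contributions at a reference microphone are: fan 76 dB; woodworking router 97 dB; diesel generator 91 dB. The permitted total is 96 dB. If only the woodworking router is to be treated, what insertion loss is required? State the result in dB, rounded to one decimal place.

2.7 dB

The untreated sources together contribute 10^(76/10) + 10^(91/10) = 1.299e+09, i.e. 91.14 dB.
To meet 96 dB overall, the treated woodworking router may contribute at most 10^(96/10) − 1.299e+09 = 2.682e+09, i.e. 94.29 dB.
So the woodworking router must be reduced from 97 to 94.29 dB: IL = 2.71 dB.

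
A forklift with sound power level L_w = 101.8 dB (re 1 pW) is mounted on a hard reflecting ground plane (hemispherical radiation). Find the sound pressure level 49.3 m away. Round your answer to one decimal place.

Free-field hemispherical radiation: L_p = L_w − 10·log₁₀(2π·r²), r = 49.3 m.
2π·r² = 1.527e+04 m², 10·log₁₀ of that is 41.839 dB.
L_p = 101.8 − 41.839 = 59.96 dB.

60.0 dB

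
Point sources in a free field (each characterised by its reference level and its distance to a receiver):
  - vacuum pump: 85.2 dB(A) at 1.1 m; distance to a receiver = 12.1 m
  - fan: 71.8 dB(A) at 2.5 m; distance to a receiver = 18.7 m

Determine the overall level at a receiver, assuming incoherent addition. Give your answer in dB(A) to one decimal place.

First find each source's level at the receiver (point-source: −20·log₁₀(r/r_ref)), then combine on an intensity basis.
vacuum pump: 85.2 − 20·log₁₀(12.1/1.1) = 85.2 − 20.83 = 64.37 dB(A).
fan: 71.8 − 20·log₁₀(18.7/2.5) = 71.8 − 17.48 = 54.32 dB(A).
Σ 10^(L/10) = 3.007e+06 → L_total = 10·log₁₀(3.007e+06) = 64.78 dB(A).

64.8 dB(A)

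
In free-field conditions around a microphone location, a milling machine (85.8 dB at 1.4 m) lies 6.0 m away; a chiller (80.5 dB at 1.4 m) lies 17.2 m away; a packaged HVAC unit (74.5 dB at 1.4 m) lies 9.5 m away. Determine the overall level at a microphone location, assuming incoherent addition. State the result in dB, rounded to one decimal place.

73.4 dB

First find each source's level at the receiver (point-source: −20·log₁₀(r/r_ref)), then combine on an intensity basis.
milling machine: 85.8 − 20·log₁₀(6.0/1.4) = 85.8 − 12.64 = 73.16 dB.
chiller: 80.5 − 20·log₁₀(17.2/1.4) = 80.5 − 21.79 = 58.71 dB.
packaged HVAC unit: 74.5 − 20·log₁₀(9.5/1.4) = 74.5 − 16.63 = 57.87 dB.
Σ 10^(L/10) = 2.205e+07 → L_total = 10·log₁₀(2.205e+07) = 73.44 dB.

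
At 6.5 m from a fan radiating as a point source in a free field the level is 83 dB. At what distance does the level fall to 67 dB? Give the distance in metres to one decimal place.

41.0 m

Point-source spreading drops the level by 20·log₁₀(r₂/r₁); inverting, r₂/r₁ = 10^(ΔL/20).
r₂ = 6.5·10^((83−67)/20) = 6.5·10^(16.0/20) = 41.01 m.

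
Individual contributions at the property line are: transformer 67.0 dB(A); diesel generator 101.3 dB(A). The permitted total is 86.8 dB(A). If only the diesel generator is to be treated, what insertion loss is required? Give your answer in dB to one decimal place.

Everything except the diesel generator sums to 10^(67.0/10) = 5.012e+06 in linear terms, 67.00 dB(A).
The limit corresponds to 10^(86.8/10) = 4.786e+08; subtracting the fixed part leaves 4.736e+08 for the diesel generator, i.e. 86.75 dB(A).
Required insertion loss = 101.3 − 86.75 = 14.55 dB.

14.5 dB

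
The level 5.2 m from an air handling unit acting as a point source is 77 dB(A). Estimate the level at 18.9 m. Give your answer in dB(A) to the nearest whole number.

Point-source attenuation: ΔL = 20·log₁₀(r₂/r₁) = 20·log₁₀(18.9/5.2) = 11.209 dB.
L₂ = 77 − 20·log₁₀(18.9/5.2) = 77 − 11.209 = 65.79 dB(A).

66 dB(A)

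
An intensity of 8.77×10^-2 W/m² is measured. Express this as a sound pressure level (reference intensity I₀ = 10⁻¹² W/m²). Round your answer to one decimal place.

I/I₀ = 8.77×10^-2/10⁻¹² = 8.77×10^10, and L = 10·log₁₀(I/I₀).
L = 10·(0.9430 + 10) = 109.43 dB.

109.4 dB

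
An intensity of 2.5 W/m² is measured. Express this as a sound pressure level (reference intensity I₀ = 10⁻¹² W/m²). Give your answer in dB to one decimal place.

Dividing by I₀ shifts the exponent by 12: I/I₀ = 2.5×10^12.
L = 10·(0.3979 + 12) = 123.98 dB.

124.0 dB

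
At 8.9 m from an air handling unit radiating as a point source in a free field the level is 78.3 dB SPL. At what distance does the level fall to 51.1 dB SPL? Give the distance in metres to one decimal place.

203.9 m

The 27.2 dB drop corresponds to a distance ratio of 10^(27.2/20) for a point source.
r₂ = 8.9·10^((78.3−51.1)/20) = 8.9·10^(27.2/20) = 203.89 m.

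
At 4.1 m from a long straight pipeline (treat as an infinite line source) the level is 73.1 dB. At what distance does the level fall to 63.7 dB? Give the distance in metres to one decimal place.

35.7 m

The 9.4 dB drop corresponds to a distance ratio of 10^(9.4/10) for a line source.
r₂ = 4.1·10^((73.1−63.7)/10) = 4.1·10^(9.4/10) = 35.71 m.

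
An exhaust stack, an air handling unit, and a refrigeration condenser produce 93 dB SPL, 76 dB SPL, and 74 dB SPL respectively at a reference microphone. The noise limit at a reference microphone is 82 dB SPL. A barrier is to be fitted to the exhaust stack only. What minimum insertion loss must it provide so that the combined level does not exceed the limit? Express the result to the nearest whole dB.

The untreated sources together contribute 10^(76/10) + 10^(74/10) = 6.493e+07, i.e. 78.12 dB SPL.
To meet 82 dB SPL overall, the treated exhaust stack may contribute at most 10^(82/10) − 6.493e+07 = 9.356e+07, i.e. 79.71 dB SPL.
So the exhaust stack must be reduced from 93 to 79.71 dB SPL: IL = 13.29 dB.

13 dB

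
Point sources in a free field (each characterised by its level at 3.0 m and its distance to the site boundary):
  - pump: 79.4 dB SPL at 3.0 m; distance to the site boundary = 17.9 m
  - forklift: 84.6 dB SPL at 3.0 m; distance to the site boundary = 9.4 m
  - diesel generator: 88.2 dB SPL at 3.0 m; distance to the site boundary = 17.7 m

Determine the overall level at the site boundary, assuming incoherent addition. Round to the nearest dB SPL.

First find each source's level at the receiver (point-source: −20·log₁₀(r/r_ref)), then combine on an intensity basis.
pump: 79.4 − 20·log₁₀(17.9/3.0) = 79.4 − 15.51 = 63.89 dB SPL.
forklift: 84.6 − 20·log₁₀(9.4/3.0) = 84.6 − 9.92 = 74.68 dB SPL.
diesel generator: 88.2 − 20·log₁₀(17.7/3.0) = 88.2 − 15.42 = 72.78 dB SPL.
Σ 10^(L/10) = 5.080e+07 → L_total = 10·log₁₀(5.080e+07) = 77.06 dB SPL.

77 dB SPL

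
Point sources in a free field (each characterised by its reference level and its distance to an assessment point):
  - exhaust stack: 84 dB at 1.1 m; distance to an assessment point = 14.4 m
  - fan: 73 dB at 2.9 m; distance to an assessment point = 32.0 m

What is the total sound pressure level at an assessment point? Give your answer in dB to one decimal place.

62.1 dB

First find each source's level at the receiver (point-source: −20·log₁₀(r/r_ref)), then combine on an intensity basis.
exhaust stack: 84 − 20·log₁₀(14.4/1.1) = 84 − 22.34 = 61.66 dB.
fan: 73 − 20·log₁₀(32.0/2.9) = 73 − 20.86 = 52.14 dB.
Σ 10^(L/10) = 1.630e+06 → L_total = 10·log₁₀(1.630e+06) = 62.12 dB.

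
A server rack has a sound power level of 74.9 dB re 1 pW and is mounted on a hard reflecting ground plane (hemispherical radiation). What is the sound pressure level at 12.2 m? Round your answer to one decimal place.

45.2 dB

The power spreads over a hemisphere of area 2π·r², so L_p = L_w − 10·log₁₀(2π·r²).
2π·r² = 935.2 m², 10·log₁₀ of that is 29.709 dB.
L_p = 74.9 − 29.709 = 45.19 dB.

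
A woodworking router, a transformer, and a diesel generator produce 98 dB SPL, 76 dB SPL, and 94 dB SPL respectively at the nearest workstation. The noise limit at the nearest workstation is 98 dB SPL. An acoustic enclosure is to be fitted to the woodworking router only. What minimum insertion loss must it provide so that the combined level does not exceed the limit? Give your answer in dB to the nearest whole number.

2 dB

Fixed contribution from the other sources: Σ 10^(L/10) = 10^(76/10) + 10^(94/10) = 2.552e+09 (94.07 dB SPL).
The limit corresponds to 10^(98/10) = 6.310e+09; subtracting the fixed part leaves 3.758e+09 for the woodworking router, i.e. 95.75 dB SPL.
Required insertion loss = 98 − 95.75 = 2.25 dB.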